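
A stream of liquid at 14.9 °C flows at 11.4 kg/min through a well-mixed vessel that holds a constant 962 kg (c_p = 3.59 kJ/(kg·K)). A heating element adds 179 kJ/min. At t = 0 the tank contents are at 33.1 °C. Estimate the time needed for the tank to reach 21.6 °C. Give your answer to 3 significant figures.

M c_p dT/dt = ṁ c_p (T_in − T) + Q̇.
τ = M/ṁ = 84.386 min; T_ss = T_in + Q̇/(ṁ c_p) = 19.274 °C.
T(t) = T_ss + (T₀ − T_ss) e^(−t/τ). Set T = 21.6:
e^(−t/τ) = (21.6 − 19.274)/(33.1 − 19.274) = 0.16825
t = −84.386 · ln(0.16825) = 150.40 min.

150 min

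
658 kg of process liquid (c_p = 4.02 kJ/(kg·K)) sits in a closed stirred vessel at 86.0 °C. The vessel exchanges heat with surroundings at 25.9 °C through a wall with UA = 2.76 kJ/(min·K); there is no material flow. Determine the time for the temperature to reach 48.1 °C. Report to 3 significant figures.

M c_p dT/dt = −UA(T − T_amb).
τ = M c_p/UA = 958.39 min; T_ss = T_amb = 25.900 °C.
T(t) = T_ss + (T₀ − T_ss)e^(−t/τ); set T = 48.1:
t = −τ ln[(T − T_ss)/(T₀ − T_ss)] = −958.39 · ln(0.36938) = 954.48 min.

954 min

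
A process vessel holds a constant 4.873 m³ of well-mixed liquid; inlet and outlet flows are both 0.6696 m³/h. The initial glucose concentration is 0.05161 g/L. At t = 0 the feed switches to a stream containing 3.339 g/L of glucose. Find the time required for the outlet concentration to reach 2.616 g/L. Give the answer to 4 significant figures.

11.02 h

Species balance: V dC/dt = Q(C_in − C) ⇒ τ = V/Q = 7.27748 h.
C(t) = C_in + (C₀ − C_in) e^(−t/τ). Set C = 2.616 and solve for t:
e^(−t/τ) = (C − C_in)/(C₀ − C_in) = (2.616 − 3.339)/(0.05161 − 3.339) = 0.219931
t = −τ ln(…) = 7.27748 × 1.51444 = 11.0213 h.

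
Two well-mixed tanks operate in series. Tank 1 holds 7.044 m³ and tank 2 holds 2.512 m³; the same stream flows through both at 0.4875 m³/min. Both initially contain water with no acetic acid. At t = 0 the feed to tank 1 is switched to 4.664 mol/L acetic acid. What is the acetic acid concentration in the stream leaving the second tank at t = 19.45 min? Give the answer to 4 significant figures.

2.837 mol/L

Time constants: τᵢ = Vᵢ/Q for each well-mixed tank.
τ₁ = 7.044/0.4875 = 14.4492 min; τ₂ = 2.512/0.4875 = 5.15282 min.
Solving the cascade with C₁(0)=C₂(0)=0 gives C₂(t) = C_in[1 − (τ₁ e^(−t/τ₁) − τ₂ e^(−t/τ₂))/(τ₁ − τ₂)].
At t = 19.45: e^(−t/τ₁) = 0.260255, e^(−t/τ₂) = 0.0229455.
C₂ = 4.664·[1 − (14.4492·0.260255 − 5.15282·0.0229455)/(9.29641)] = 4.664·0.608209 = 2.83668 mol/L.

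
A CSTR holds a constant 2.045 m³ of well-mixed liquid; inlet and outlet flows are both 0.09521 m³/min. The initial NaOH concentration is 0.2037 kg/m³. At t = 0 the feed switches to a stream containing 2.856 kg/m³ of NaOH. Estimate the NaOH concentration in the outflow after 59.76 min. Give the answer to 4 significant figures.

Transient balance on the dissolved component: V dC/dt = Q(C_in − C).
Time constant τ = V/Q = 2.045/0.09521 = 21.4788 min.
C approaches C_in exponentially: C(t) = C_in + (C₀ − C_in) e^(−t/τ).
C(59.76) = 2.856 + (0.2037 − 2.856)·e^(−59.76/21.4788) = 2.856 + (-2.65230)·0.0618976 = 2.69183 kg/m³.

2.692 kg/m³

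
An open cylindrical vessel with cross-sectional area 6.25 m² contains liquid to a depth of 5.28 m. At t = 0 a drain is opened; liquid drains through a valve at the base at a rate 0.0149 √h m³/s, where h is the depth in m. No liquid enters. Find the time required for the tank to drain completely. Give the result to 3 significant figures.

1930 s

Mass balance (ρ constant): A dh/dt = −0.0149 √h.
This is separable: 2 d(√h)/dt = −0.0149/A, so √h = √h₀ − (0.0149/(2A)) t.
Tank is empty when √h = 0: t_empty = 2A√h₀/0.0149.
t_empty = 2·6.25·√5.28/0.0149 = 12.500·2.2978/0.0149 = 1927.7 s.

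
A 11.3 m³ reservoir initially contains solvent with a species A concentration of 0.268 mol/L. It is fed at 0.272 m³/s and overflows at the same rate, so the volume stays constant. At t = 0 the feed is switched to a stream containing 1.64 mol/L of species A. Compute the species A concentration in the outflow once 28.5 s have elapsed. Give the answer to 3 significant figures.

Species balance on the tank: V dC/dt = Q(C_in − C).
So dC/dt = (C_in − C)/τ with τ = V/Q = 11.3/0.272 = 41.544 s.
C approaches C_in exponentially: C(t) = C_in + (C₀ − C_in) e^(−t/τ).
C(28.5) = 1.64 + (0.268 − 1.64)·e^(−28.5/41.544) = 1.64 + (-1.3720)·0.50358 = 0.94909 mol/L.

0.949 mol/L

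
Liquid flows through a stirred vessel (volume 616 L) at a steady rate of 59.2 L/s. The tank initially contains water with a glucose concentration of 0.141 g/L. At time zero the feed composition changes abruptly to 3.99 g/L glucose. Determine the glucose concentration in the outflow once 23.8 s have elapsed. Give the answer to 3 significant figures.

3.60 g/L

Accumulation = in − out for the solute gives V dC/dt = Q(C_in − C).
So dC/dt = (C_in − C)/τ with τ = V/Q = 616/59.2 = 10.405 s.
C approaches C_in exponentially: C(t) = C_in + (C₀ − C_in) e^(−t/τ).
C(23.8) = 3.99 + (0.141 − 3.99)·e^(−23.8/10.405) = 3.99 + (-3.8490)·0.10154 = 3.5992 g/L.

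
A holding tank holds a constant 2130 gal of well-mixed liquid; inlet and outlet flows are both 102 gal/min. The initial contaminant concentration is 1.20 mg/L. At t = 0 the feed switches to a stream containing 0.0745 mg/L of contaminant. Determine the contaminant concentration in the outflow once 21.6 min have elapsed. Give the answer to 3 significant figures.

0.475 mg/L

Mass balance on the solute (V constant): V dC/dt = Q(C_in − C).
Rewrite as dC/dt + C/τ = C_in/τ, τ = V/Q = 20.882 min.
C approaches C_in exponentially: C(t) = C_in + (C₀ − C_in) e^(−t/τ).
C(21.6) = 0.0745 + (1.20 − 0.0745)·e^(−21.6/20.882) = 0.0745 + (1.1255)·0.35545 = 0.47456 mg/L.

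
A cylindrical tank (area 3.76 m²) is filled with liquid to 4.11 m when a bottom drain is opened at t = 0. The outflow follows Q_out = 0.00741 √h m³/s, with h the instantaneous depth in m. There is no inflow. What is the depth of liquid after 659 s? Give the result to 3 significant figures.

1.90 m

A dh/dt = −Q_out = −0.00741 √h.
This is separable: 2 d(√h)/dt = −0.00741/A, so √h = √h₀ − (0.00741/(2A)) t.
√h = √4.11 − 0.00741·659/(2·3.76) = 2.0273 − 0.64936 = 1.3780.
h = 1.3780² = 1.8988 m.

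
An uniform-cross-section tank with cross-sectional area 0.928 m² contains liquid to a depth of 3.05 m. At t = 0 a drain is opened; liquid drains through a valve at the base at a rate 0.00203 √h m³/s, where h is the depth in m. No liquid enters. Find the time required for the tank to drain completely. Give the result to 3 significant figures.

Volume balance on the tank: A dh/dt = −0.00203 √h.
This is separable: 2 d(√h)/dt = −0.00203/A, so √h = √h₀ − (0.00203/(2A)) t.
Tank is empty when √h = 0: t_empty = 2A√h₀/0.00203.
t_empty = 2·0.928·√3.05/0.00203 = 1.8560·1.7464/0.00203 = 1596.7 s.

1600 s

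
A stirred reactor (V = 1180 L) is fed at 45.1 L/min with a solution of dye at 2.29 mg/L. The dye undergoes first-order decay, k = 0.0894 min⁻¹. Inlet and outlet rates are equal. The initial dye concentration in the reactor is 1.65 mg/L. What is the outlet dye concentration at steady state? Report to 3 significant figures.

V dC/dt = Q(C_in − C) − k V C.
Steady state (dC/dt = 0): C_ss = Q C_in/(Q + kV) = C_in/(1 + kV/Q).
C_ss = 45.1·2.29/(45.1 + 0.0894·1180) = 103.28/150.59 = 0.68582 mg/L.

0.686 mg/L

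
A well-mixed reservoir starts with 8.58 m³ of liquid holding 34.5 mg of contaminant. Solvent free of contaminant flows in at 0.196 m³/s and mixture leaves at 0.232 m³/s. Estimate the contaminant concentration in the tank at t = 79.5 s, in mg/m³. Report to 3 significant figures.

0.441 mg/m³

Total volume: dV/dt = Q_in − Q_out = -0.036000 m³/s, so V(t) = 8.58 − 0.036000 t and V(79.5) = 5.7180 m³.
No contaminant enters, so dm/dt = −Q_out · (m/V).
dm/m = −Q_out dt/(V₀ − 0.036000 t); integrating gives ln(m/m₀) = −(Q_out/(Q_in−Q_out)) ln(V/V₀).
m = m₀ (V₀/V)^(Q_out/(Q_in−Q_out)) = 34.5 × (8.58/5.7180)^(-6.4444) = 2.5237 mg.
C = m/V = 2.5237/5.7180 = 0.44135 mg/m³.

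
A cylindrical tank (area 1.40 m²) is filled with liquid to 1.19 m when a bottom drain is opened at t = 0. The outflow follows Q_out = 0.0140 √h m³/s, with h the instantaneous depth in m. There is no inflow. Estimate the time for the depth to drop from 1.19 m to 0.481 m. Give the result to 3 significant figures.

79.5 s

A dh/dt = −Q_out = −0.0140 √h.
∫ h^(−1/2) dh = −(0.0140/A) ∫ dt, giving 2√h = 2√h₀ − (0.0140/A) t.
t = 2A(√h₀ − √h)/0.0140 = 2·1.40·(√1.19 − √0.481)/0.0140
  = 2.8000 × (1.0909 − 0.69354) / 0.0140 = 79.466 s.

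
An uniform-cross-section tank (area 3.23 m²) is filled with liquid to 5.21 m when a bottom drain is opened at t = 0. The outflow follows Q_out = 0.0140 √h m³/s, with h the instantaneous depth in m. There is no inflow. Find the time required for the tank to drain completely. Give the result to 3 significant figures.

1050 s

A dh/dt = −Q_out = −0.0140 √h.
This is separable: 2 d(√h)/dt = −0.0140/A, so √h = √h₀ − (0.0140/(2A)) t.
Tank is empty when √h = 0: t_empty = 2A√h₀/0.0140.
t_empty = 2·3.23·√5.21/0.0140 = 6.4600·2.2825/0.0140 = 1053.2 s.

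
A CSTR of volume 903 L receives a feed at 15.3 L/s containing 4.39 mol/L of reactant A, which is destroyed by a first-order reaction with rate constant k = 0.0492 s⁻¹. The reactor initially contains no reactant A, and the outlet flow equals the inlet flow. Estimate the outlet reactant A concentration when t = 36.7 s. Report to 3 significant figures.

1.03 mol/L

Species balance: V dC/dt = Q C_in − Q C − k V C.
dC/dt = (Q/V) C_in − (Q/V + k) C; effective rate a = Q/V + k = 0.016944 + 0.0492 = 0.066144 s⁻¹.
C_ss = Q C_in/(Q + kV) = 1.1246 mol/L; C(t) = C_ss + (C₀ − C_ss) e^(−a t).
C(36.7) = 1.1246 + (-1.1246)·e^(−0.066144·36.7) = 1.1246 + (-1.1246)·0.088260 = 1.0253 mol/L.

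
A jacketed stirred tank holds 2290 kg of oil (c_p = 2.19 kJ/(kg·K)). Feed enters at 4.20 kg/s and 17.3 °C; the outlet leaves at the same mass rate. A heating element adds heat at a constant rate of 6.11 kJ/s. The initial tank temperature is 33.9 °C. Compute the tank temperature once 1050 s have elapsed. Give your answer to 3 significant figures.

20.3 °C

Unsteady energy balance on the tank contents: M c_p dT/dt = ṁ c_p (T_in − T) + 6.11.
τ = M/ṁ = 545.24 s; T_ss = T_in + Q̇/(ṁ c_p) = 17.3 + 6.11/(4.20·2.19) = 17.964 °C.
This is linear first-order; T(t) = T_ss + (T₀ − T_ss) e^(−t/τ).
T(1050) = 17.964 + (15.936)·e^(−1050/545.24) = 17.964 + (15.936)·0.14576 = 20.287 °C.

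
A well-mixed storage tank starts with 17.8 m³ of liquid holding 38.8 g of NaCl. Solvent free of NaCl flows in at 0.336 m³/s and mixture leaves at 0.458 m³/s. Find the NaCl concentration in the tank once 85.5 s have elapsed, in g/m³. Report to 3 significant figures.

0.192 g/m³

Total volume: dV/dt = Q_in − Q_out = -0.12200 m³/s, so V(t) = 17.8 − 0.12200 t and V(85.5) = 7.3690 m³.
Solute balance: dm/dt = 0 − Q_out C = −Q_out m/V(t).
dm/m = −Q_out dt/(V₀ − 0.12200 t); integrating gives ln(m/m₀) = −(Q_out/(Q_in−Q_out)) ln(V/V₀).
m = m₀ (V₀/V)^(Q_out/(Q_in−Q_out)) = 38.8 × (17.8/7.3690)^(-3.7541) = 1.4157 g.
C = m/V = 1.4157/7.3690 = 0.19211 g/m³.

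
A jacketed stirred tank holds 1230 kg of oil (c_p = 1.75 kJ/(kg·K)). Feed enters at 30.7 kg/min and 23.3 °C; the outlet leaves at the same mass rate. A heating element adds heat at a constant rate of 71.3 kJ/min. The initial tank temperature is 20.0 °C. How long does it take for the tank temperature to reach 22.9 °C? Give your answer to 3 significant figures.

39.5 min

M c_p dT/dt = ṁ c_p (T_in − T) + Q̇.
τ = M/ṁ = 40.065 min; T_ss = T_in + Q̇/(ṁ c_p) = 24.627 °C.
T(t) = T_ss + (T₀ − T_ss) e^(−t/τ). Set T = 22.9:
e^(−t/τ) = (22.9 − 24.627)/(20.0 − 24.627) = 0.37326
t = −40.065 · ln(0.37326) = 39.483 min.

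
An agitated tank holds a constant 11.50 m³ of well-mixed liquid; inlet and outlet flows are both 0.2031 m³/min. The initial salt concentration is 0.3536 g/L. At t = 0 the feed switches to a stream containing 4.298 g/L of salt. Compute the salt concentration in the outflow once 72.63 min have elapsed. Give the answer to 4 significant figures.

3.204 g/L

Accumulation = in − out for the solute gives V dC/dt = Q(C_in − C).
Time constant τ = V/Q = 11.50/0.2031 = 56.6224 min.
Integrating: C(t) = C_in + (C₀ − C_in) e^(−t/τ).
C(72.63) = 4.298 + (0.3536 − 4.298)·e^(−72.63/56.6224) = 4.298 + (-3.94440)·0.277285 = 3.20428 g/L.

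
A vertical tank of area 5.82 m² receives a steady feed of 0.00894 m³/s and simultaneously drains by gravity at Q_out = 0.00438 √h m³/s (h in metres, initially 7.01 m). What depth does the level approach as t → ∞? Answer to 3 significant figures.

4.17 m

Volume balance on the tank: A dh/dt = Q_in − 0.00438 √h. At steady state dh/dt = 0:
Q_in = 0.00438 √h_ss ⇒ √h_ss = 0.00894/0.00438 = 2.0411.
h_ss = 2.0411² = 4.1661 m. (Since h₀ = 7.01 m > h_ss, the level will fall toward this value.)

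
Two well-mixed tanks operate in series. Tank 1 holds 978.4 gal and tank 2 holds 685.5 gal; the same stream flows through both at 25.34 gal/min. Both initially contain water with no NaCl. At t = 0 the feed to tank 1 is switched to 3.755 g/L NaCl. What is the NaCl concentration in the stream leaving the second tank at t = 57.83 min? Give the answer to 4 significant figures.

1.986 g/L

Each tank obeys Vᵢ dCᵢ/dt = Q(Cᵢ₋₁ − Cᵢ), so τᵢ = Vᵢ/Q.
τ₁ = 978.4/25.34 = 38.6109 min; τ₂ = 685.5/25.34 = 27.0521 min.
Tank 1: C₁ = C_in(1 − e^(−t/τ₁)). Tank 2 (τ₁ ≠ τ₂): C₂ = C_in[1 − (τ₁ e^(−t/τ₁) − τ₂ e^(−t/τ₂))/(τ₁ − τ₂)].
At t = 57.83: e^(−t/τ₁) = 0.223630, e^(−t/τ₂) = 0.117923.
C₂ = 3.755·[1 − (38.6109·0.223630 − 27.0521·0.117923)/(11.5588)] = 3.755·0.528974 = 1.98630 g/L.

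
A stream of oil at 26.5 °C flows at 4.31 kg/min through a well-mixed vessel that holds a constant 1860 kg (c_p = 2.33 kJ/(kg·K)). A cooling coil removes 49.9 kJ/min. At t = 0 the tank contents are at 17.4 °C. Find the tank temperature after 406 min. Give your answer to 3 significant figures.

Energy balance: M c_p dT/dt = ṁ c_p (T_in − T) − 49.9.
Rearrange: dT/dt = (T_ss − T)/τ with τ = M/ṁ = 431.55 min and T_ss = T_in − Q̇/(ṁ c_p) = 21.531 °C.
Solution: T(t) = T_ss + (T₀ − T_ss) e^(−t/τ).
T(406) = 21.531 + (-4.1310)·e^(−406/431.55) = 21.531 + (-4.1310)·0.39032 = 19.919 °C.

19.9 °C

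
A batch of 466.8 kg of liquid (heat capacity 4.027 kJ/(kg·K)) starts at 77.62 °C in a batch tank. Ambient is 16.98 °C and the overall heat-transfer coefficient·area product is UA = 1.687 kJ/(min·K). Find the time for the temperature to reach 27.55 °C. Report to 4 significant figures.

First-law balance (no shaft work): M c_p dT/dt = −UA(T − T_amb).
τ = M c_p/UA = 1114.29 min; T_ss = T_amb = 16.9800 °C.
T(t) = T_ss + (T₀ − T_ss)e^(−t/τ); set T = 27.55:
t = −τ ln[(T − T_ss)/(T₀ − T_ss)] = −1114.29 · ln(0.174307) = 1946.59 min.

1947 min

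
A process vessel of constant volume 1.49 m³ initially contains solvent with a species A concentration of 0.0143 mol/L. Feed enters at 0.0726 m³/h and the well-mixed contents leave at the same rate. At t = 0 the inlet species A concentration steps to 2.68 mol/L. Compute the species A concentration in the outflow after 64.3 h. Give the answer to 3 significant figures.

Accumulation = in − out for the solute gives V dC/dt = Q(C_in − C).
So dC/dt = (C_in − C)/τ with τ = V/Q = 1.49/0.0726 = 20.523 h.
Solution: C(t) = C_in + (C₀ − C_in) e^(−t/τ).
C(64.3) = 2.68 + (0.0143 − 2.68)·e^(−64.3/20.523) = 2.68 + (-2.6657)·0.043587 = 2.5638 mol/L.

2.56 mol/L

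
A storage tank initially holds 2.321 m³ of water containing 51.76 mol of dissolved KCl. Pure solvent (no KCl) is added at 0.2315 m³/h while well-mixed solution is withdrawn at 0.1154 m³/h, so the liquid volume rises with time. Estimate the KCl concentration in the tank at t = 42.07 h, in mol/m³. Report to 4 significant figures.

Total volume: dV/dt = Q_in − Q_out = 0.116100 m³/h, so V(t) = 2.321 + 0.116100 t and V(42.07) = 7.20533 m³.
Solute balance: dm/dt = 0 − Q_out C = −Q_out m/V(t).
dm/m = −Q_out dt/(V₀ + 0.116100 t); integrating gives ln(m/m₀) = −(Q_out/(Q_in−Q_out)) ln(V/V₀).
m = m₀ (V₀/V)^(Q_out/(Q_in−Q_out)) = 51.76 × (2.321/7.20533)^(0.993971) = 16.7873 mol.
C = m/V = 16.7873/7.20533 = 2.32985 mol/m³.

2.330 mol/m³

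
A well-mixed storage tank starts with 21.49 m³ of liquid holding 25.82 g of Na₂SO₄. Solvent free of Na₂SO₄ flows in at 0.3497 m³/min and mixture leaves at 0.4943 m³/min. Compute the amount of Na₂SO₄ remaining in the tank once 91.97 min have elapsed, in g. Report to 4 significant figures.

Let m(t) be the amount of Na₂SO₄. Volume: V(t) = V₀ + (Q_in − Q_out) t = 21.49 − 0.144600 t; V(91.97) = 8.19114 m³.
Species balance (pure solvent in): dm/dt = −Q_out · m/V(t).
Separate: dm/m = −Q_out dt/V(t) ⇒ ln(m/m₀) = −(Q_out/(Q_in−Q_out)) ln(V/V₀).
m = m₀ (V₀/V)^(Q_out/(Q_in−Q_out)) = 25.82 × (21.49/8.19114)^(-3.41840) = 0.955030 g.

0.9550 g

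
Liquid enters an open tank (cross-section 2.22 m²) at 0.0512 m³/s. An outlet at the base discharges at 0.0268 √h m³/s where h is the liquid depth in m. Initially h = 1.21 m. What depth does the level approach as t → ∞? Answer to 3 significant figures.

Volume balance on the tank: A dh/dt = Q_in − 0.0268 √h. At steady state dh/dt = 0:
Q_in = 0.0268 √h_ss ⇒ √h_ss = 0.0512/0.0268 = 1.9104.
h_ss = 1.9104² = 3.6498 m. (Since h₀ = 1.21 m < h_ss, the level will rise toward this value.)

3.65 m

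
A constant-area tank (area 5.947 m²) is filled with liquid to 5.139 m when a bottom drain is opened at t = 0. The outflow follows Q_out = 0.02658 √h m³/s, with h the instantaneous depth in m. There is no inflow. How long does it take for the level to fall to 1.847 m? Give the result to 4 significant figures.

406.3 s

A dh/dt = −Q_out = −0.02658 √h.
This is separable: 2 d(√h)/dt = −0.02658/A, so √h = √h₀ − (0.02658/(2A)) t.
t = 2A(√h₀ − √h)/0.02658 = 2·5.947·(√5.139 − √1.847)/0.02658
  = 11.8940 × (2.26694 − 1.35904) / 0.02658 = 406.263 s.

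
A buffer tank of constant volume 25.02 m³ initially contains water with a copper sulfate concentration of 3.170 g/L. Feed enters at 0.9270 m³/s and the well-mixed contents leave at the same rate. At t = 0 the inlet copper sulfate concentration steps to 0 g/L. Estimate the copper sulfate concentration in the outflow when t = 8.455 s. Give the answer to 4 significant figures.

Accumulation = in − out for the solute gives V dC/dt = Q(C_in − C).
Time constant τ = V/Q = 25.02/0.9270 = 26.9903 s.
C approaches C_in exponentially: C(t) = C_in + (C₀ − C_in) e^(−t/τ).
C(8.455) = 0 + (3.170 − 0)·e^(−8.455/26.9903) = 0 + (3.17000)·0.731059 = 2.31746 g/L.

2.317 g/L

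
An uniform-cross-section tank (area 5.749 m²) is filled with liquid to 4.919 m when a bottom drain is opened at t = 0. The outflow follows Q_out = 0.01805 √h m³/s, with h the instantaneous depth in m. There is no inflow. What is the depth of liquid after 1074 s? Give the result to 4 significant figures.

0.2829 m

A dh/dt = −Q_out = −0.01805 √h.
This is separable: 2 d(√h)/dt = −0.01805/A, so √h = √h₀ − (0.01805/(2A)) t.
√h = √4.919 − 0.01805·1074/(2·5.749) = 2.21788 − 1.68601 = 0.531876.
h = 0.531876² = 0.282892 m.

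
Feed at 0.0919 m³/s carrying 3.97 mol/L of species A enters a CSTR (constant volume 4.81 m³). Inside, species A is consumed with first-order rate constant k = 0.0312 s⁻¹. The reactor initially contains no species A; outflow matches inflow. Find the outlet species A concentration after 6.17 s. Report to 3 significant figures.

Species balance: V dC/dt = Q C_in − Q C − k V C.
dC/dt = (Q/V) C_in − (Q/V + k) C; effective rate a = Q/V + k = 0.019106 + 0.0312 = 0.050306 s⁻¹.
C_ss = Q C_in/(Q + kV) = 1.5078 mol/L; C(t) = C_ss + (C₀ − C_ss) e^(−a t).
C(6.17) = 1.5078 + (-1.5078)·e^(−0.050306·6.17) = 1.5078 + (-1.5078)·0.73316 = 0.40234 mol/L.

0.402 mol/L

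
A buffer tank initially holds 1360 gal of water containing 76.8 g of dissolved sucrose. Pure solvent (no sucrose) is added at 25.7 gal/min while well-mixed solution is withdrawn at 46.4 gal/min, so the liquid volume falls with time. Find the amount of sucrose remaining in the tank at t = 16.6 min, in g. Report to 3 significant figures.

Total volume: dV/dt = Q_in − Q_out = -20.700 gal/min, so V(t) = 1360 − 20.700 t and V(16.6) = 1016.4 gal.
Species balance (pure solvent in): dm/dt = −Q_out · m/V(t).
Separate: dm/m = −Q_out dt/V(t) ⇒ ln(m/m₀) = −(Q_out/(Q_in−Q_out)) ln(V/V₀).
m = m₀ (V₀/V)^(Q_out/(Q_in−Q_out)) = 76.8 × (1360/1016.4)^(-2.2415) = 39.980 g.

40.0 g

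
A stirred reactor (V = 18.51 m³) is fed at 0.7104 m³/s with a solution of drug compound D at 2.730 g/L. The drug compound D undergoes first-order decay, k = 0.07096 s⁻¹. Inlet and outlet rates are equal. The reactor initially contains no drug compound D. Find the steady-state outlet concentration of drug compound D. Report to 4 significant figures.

V dC/dt = Q(C_in − C) − k V C.
At steady state: 0 = Q C_in − (Q + kV) C_ss, so C_ss = Q C_in/(Q + kV).
C_ss = 0.7104·2.730/(0.7104 + 0.07096·18.51) = 1.93939/2.02387 = 0.958259 g/L.

0.9583 g/L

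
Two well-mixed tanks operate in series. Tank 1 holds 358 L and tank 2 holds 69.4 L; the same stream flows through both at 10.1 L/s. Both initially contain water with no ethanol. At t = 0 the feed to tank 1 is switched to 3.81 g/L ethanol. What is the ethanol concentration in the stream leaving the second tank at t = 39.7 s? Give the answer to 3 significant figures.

Each tank obeys Vᵢ dCᵢ/dt = Q(Cᵢ₋₁ − Cᵢ), so τᵢ = Vᵢ/Q.
τ₁ = 358/10.1 = 35.446 s; τ₂ = 69.4/10.1 = 6.8713 s.
Tank 1: C₁ = C_in(1 − e^(−t/τ₁)). Tank 2 (τ₁ ≠ τ₂): C₂ = C_in[1 − (τ₁ e^(−t/τ₁) − τ₂ e^(−t/τ₂))/(τ₁ − τ₂)].
At t = 39.7: e^(−t/τ₁) = 0.32627, e^(−t/τ₂) = 0.0030959.
C₂ = 3.81·[1 − (35.446·0.32627 − 6.8713·0.0030959)/(28.574)] = 3.81·0.59602 = 2.2708 g/L.

2.27 g/L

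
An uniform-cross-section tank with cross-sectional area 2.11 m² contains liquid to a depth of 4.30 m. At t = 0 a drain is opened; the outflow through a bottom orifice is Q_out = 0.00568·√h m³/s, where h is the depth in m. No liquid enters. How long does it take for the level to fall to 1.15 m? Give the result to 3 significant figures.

744 s

Unsteady balance on liquid volume: A dh/dt = −0.00568 √h.
Separate and integrate: 2(√h − √h₀) = −(0.00568/A) t.
t = 2A(√h₀ − √h)/0.00568 = 2·2.11·(√4.30 − √1.15)/0.00568
  = 4.2200 × (2.0736 − 1.0724) / 0.00568 = 743.90 s.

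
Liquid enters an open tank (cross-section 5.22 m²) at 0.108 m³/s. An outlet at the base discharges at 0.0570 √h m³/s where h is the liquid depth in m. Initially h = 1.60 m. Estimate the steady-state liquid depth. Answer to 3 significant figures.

3.59 m

Volume balance on the tank: A dh/dt = Q_in − 0.0570 √h. At steady state dh/dt = 0:
Q_in = 0.0570 √h_ss ⇒ √h_ss = 0.108/0.0570 = 1.8947.
h_ss = 1.8947² = 3.5900 m. (Since h₀ = 1.60 m < h_ss, the level will rise toward this value.)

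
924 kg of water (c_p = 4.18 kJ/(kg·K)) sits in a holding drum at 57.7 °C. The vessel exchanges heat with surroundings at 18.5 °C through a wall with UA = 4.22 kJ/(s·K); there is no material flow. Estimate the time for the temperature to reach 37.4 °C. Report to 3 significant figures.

668 s

M c_p dT/dt = −UA(T − T_amb).
τ = M c_p/UA = 915.24 s; T_ss = T_amb = 18.500 °C.
T(t) = T_ss + (T₀ − T_ss)e^(−t/τ); set T = 37.4:
t = −τ ln[(T − T_ss)/(T₀ − T_ss)] = −915.24 · ln(0.48214) = 667.68 s.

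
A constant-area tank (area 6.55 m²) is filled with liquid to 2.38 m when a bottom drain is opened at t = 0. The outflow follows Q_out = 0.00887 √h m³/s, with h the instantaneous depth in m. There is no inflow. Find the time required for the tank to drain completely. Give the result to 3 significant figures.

2280 s

A dh/dt = −Q_out = −0.00887 √h.
∫ h^(−1/2) dh = −(0.00887/A) ∫ dt, giving 2√h = 2√h₀ − (0.00887/A) t.
Set h = 0: 2√h₀ = (0.00887/A) t_empty ⇒ t_empty = 2A√h₀/0.00887.
t_empty = 2·6.55·√2.38/0.00887 = 13.100·1.5427/0.00887 = 2278.4 s.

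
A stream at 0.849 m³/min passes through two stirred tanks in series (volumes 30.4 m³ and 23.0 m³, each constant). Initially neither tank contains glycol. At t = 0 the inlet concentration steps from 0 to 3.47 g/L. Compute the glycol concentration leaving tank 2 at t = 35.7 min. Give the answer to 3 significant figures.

Time constants: τᵢ = Vᵢ/Q for each well-mixed tank.
τ₁ = 30.4/0.849 = 35.807 min; τ₂ = 23.0/0.849 = 27.091 min.
Solving the cascade with C₁(0)=C₂(0)=0 gives C₂(t) = C_in[1 − (τ₁ e^(−t/τ₁) − τ₂ e^(−t/τ₂))/(τ₁ − τ₂)].
At t = 35.7: e^(−t/τ₁) = 0.36898, e^(−t/τ₂) = 0.26772.
C₂ = 3.47·[1 − (35.807·0.36898 − 27.091·0.26772)/(8.7161)] = 3.47·0.31631 = 1.0976 g/L.

1.10 g/L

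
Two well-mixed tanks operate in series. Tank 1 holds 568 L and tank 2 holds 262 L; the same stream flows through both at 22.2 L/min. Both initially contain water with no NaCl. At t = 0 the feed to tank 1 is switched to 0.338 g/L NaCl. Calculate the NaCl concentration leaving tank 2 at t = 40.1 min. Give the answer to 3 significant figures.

Time constants: τᵢ = Vᵢ/Q for each well-mixed tank.
τ₁ = 568/22.2 = 25.586 min; τ₂ = 262/22.2 = 11.802 min.
Solving the cascade with C₁(0)=C₂(0)=0 gives C₂(t) = C_in[1 − (τ₁ e^(−t/τ₁) − τ₂ e^(−t/τ₂))/(τ₁ − τ₂)].
At t = 40.1: e^(−t/τ₁) = 0.20861, e^(−t/τ₂) = 0.033447.
C₂ = 0.338·[1 − (25.586·0.20861 − 11.802·0.033447)/(13.784)] = 0.338·0.64141 = 0.21680 g/L.

0.217 g/L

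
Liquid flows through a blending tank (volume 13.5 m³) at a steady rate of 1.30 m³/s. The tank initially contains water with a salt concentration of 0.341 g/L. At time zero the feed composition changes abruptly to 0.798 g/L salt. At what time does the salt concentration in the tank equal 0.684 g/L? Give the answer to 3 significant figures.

Species balance: V dC/dt = Q(C_in − C) ⇒ τ = V/Q = 10.385 s.
C(t) = C_in + (C₀ − C_in) e^(−t/τ). Set C = 0.684 and solve for t:
e^(−t/τ) = (C − C_in)/(C₀ − C_in) = (0.684 − 0.798)/(0.341 − 0.798) = 0.24945
t = −τ ln(…) = 10.385 × 1.3885 = 14.419 s.

14.4 s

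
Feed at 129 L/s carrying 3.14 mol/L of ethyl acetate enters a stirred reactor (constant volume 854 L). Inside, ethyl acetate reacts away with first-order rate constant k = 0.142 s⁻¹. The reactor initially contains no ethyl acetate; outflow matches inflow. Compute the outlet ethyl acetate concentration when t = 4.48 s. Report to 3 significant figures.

Species balance: V dC/dt = Q C_in − Q C − k V C.
This is linear with rate a = Q/V + k = 0.29305 s⁻¹.
C_ss = Q C_in/(Q + kV) = 1.6185 mol/L; C(t) = C_ss + (C₀ − C_ss) e^(−a t).
C(4.48) = 1.6185 + (-1.6185)·e^(−0.29305·4.48) = 1.6185 + (-1.6185)·0.26904 = 1.1831 mol/L.

1.18 mol/L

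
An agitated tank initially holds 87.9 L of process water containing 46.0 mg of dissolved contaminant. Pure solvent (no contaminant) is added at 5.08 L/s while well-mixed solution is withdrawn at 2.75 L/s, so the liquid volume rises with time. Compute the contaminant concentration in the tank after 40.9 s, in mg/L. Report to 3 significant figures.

0.106 mg/L

Let m(t) be the amount of contaminant. Volume: V(t) = V₀ + (Q_in − Q_out) t = 87.9 + 2.3300 t; V(40.9) = 183.20 L.
Solute balance: dm/dt = 0 − Q_out C = −Q_out m/V(t).
Separate: dm/m = −Q_out dt/V(t) ⇒ ln(m/m₀) = −(Q_out/(Q_in−Q_out)) ln(V/V₀).
m = m₀ (V₀/V)^(Q_out/(Q_in−Q_out)) = 46.0 × (87.9/183.20)^(1.1803) = 19.335 mg.
C = m/V = 19.335/183.20 = 0.10554 mg/L.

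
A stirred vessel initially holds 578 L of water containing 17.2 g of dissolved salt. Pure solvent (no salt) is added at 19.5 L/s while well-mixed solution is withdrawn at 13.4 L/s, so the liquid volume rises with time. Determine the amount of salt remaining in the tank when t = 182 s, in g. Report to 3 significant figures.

Let m(t) be the amount of salt. Volume: V(t) = V₀ + (Q_in − Q_out) t = 578 + 6.1000 t; V(182) = 1688.2 L.
Solute balance: dm/dt = 0 − Q_out C = −Q_out m/V(t).
Separate: dm/m = −Q_out dt/V(t) ⇒ ln(m/m₀) = −(Q_out/(Q_in−Q_out)) ln(V/V₀).
m = m₀ (V₀/V)^(Q_out/(Q_in−Q_out)) = 17.2 × (578/1688.2)^(2.1967) = 1.6329 g.

1.63 g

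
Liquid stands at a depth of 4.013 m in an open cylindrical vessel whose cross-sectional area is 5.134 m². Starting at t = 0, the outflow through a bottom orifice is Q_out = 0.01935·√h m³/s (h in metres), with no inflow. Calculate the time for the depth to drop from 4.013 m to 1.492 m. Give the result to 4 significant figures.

414.8 s

A dh/dt = −Q_out = −0.01935 √h.
This is separable: 2 d(√h)/dt = −0.01935/A, so √h = √h₀ − (0.01935/(2A)) t.
t = 2A(√h₀ − √h)/0.01935 = 2·5.134·(√4.013 − √1.492)/0.01935
  = 10.2680 × (2.00325 − 1.22147) / 0.01935 = 414.845 s.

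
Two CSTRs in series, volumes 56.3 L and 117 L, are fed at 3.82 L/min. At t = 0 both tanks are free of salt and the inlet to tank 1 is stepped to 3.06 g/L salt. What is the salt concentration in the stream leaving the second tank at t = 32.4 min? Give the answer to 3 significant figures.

1.33 g/L

Time constants: τᵢ = Vᵢ/Q for each well-mixed tank.
τ₁ = 56.3/3.82 = 14.738 min; τ₂ = 117/3.82 = 30.628 min.
Tank 1: C₁ = C_in(1 − e^(−t/τ₁)). Tank 2 (τ₁ ≠ τ₂): C₂ = C_in[1 − (τ₁ e^(−t/τ₁) − τ₂ e^(−t/τ₂))/(τ₁ − τ₂)].
At t = 32.4: e^(−t/τ₁) = 0.11098, e^(−t/τ₂) = 0.34720.
C₂ = 3.06·[1 − (14.738·0.11098 − 30.628·0.34720)/(-15.890)] = 3.06·0.43370 = 1.3271 g/L.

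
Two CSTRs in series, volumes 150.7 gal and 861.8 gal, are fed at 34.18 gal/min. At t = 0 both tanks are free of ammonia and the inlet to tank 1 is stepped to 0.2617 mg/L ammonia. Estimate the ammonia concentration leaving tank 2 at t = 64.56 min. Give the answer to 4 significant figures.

Time constants: τᵢ = Vᵢ/Q for each well-mixed tank.
τ₁ = 150.7/34.18 = 4.40901 min; τ₂ = 861.8/34.18 = 25.2136 min.
Solving the cascade with C₁(0)=C₂(0)=0 gives C₂(t) = C_in[1 − (τ₁ e^(−t/τ₁) − τ₂ e^(−t/τ₂))/(τ₁ − τ₂)].
At t = 64.56: e^(−t/τ₁) = 4.37259e-07, e^(−t/τ₂) = 0.0772641.
C₂ = 0.2617·[1 − (4.40901·4.37259e-07 − 25.2136·0.0772641)/(-20.8046)] = 0.2617·0.906362 = 0.237195 mg/L.

0.2372 mg/L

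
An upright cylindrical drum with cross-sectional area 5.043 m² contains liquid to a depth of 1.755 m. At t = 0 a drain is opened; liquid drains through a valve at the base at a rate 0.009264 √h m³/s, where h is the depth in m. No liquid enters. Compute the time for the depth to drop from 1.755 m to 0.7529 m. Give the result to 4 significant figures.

A dh/dt = −Q_out = −0.009264 √h.
∫ h^(−1/2) dh = −(0.009264/A) ∫ dt, giving 2√h = 2√h₀ − (0.009264/A) t.
t = 2A(√h₀ − √h)/0.009264 = 2·5.043·(√1.755 − √0.7529)/0.009264
  = 10.0860 × (1.32476 − 0.867698) / 0.009264 = 497.622 s.

497.6 s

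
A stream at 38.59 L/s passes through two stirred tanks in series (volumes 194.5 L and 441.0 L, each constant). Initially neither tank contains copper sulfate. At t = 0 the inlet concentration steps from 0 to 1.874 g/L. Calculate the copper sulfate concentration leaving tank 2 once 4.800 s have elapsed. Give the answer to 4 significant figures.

0.2417 g/L

Time constants: τᵢ = Vᵢ/Q for each well-mixed tank.
τ₁ = 194.5/38.59 = 5.04017 s; τ₂ = 441.0/38.59 = 11.4278 s.
Solving the cascade with C₁(0)=C₂(0)=0 gives C₂(t) = C_in[1 − (τ₁ e^(−t/τ₁) − τ₂ e^(−t/τ₂))/(τ₁ − τ₂)].
At t = 4.800: e^(−t/τ₁) = 0.385833, e^(−t/τ₂) = 0.657029.
C₂ = 1.874·[1 − (5.04017·0.385833 − 11.4278·0.657029)/(-6.38767)] = 1.874·0.128985 = 0.241718 g/L.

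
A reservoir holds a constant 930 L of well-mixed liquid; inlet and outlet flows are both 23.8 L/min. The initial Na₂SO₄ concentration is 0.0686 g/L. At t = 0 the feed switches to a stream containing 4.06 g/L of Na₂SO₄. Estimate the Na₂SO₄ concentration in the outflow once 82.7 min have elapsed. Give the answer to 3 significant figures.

Unsteady species balance (constant V, well mixed): V dC/dt = Q(C_in − C).
Time constant τ = V/Q = 930/23.8 = 39.076 min.
Integrating: C(t) = C_in + (C₀ − C_in) e^(−t/τ).
C(82.7) = 4.06 + (0.0686 − 4.06)·e^(−82.7/39.076) = 4.06 + (-3.9914)·0.12046 = 3.5792 g/L.

3.58 g/L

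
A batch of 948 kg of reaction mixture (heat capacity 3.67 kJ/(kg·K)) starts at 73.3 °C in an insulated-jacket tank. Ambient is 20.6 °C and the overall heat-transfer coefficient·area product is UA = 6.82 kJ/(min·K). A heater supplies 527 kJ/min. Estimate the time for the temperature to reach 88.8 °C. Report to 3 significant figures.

Energy balance: M c_p dT/dt = −UA(T − T_amb) + Q̇.
τ = M c_p/UA = 510.14 min; T_ss = T_amb + Q̇/UA = 20.6 + 527/6.82 = 97.873 °C.
T(t) = T_ss + (T₀ − T_ss)e^(−t/τ); set T = 88.8:
t = −τ ln[(T − T_ss)/(T₀ − T_ss)] = −510.14 · ln(0.36922) = 508.29 min.

508 min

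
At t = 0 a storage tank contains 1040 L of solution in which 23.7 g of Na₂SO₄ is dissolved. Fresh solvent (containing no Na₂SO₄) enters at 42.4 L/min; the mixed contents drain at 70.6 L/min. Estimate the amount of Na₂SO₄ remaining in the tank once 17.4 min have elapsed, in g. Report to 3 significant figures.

Let m(t) be the amount of Na₂SO₄. Volume: V(t) = V₀ + (Q_in − Q_out) t = 1040 − 28.200 t; V(17.4) = 549.32 L.
Species balance (pure solvent in): dm/dt = −Q_out · m/V(t).
Separate: dm/m = −Q_out dt/V(t) ⇒ ln(m/m₀) = −(Q_out/(Q_in−Q_out)) ln(V/V₀).
m = m₀ (V₀/V)^(Q_out/(Q_in−Q_out)) = 23.7 × (1040/549.32)^(-2.5035) = 4.7945 g.

4.79 g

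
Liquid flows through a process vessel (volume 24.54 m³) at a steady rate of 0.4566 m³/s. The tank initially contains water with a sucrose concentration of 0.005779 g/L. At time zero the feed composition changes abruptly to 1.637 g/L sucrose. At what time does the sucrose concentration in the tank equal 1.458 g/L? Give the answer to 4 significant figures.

118.8 s

Accumulation = in − out for the solute gives V dC/dt = Q(C_in − C), so τ = V/Q = 53.7451 s.
C(t) = C_in + (C₀ − C_in) e^(−t/τ). Set C = 1.458 and solve for t:
e^(−t/τ) = (C − C_in)/(C₀ − C_in) = (1.458 − 1.637)/(0.005779 − 1.637) = 0.109734
t = −τ ln(…) = 53.7451 × 2.20970 = 118.760 s.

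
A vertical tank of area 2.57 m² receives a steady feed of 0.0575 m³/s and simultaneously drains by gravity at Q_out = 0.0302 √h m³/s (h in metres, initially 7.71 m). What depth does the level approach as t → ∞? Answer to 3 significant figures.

3.63 m

Level balance: A dh/dt = 0.0575 − 0.0302 √h. Setting dh/dt = 0:
Q_in = 0.0302 √h_ss ⇒ √h_ss = 0.0575/0.0302 = 1.9040.
h_ss = 1.9040² = 3.6251 m. (Since h₀ = 7.71 m > h_ss, the level will fall toward this value.)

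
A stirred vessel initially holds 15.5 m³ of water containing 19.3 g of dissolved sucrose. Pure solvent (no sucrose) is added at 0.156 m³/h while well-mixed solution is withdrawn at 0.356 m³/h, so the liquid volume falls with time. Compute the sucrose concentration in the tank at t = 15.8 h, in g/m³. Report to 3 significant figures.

1.04 g/m³

Total volume: dV/dt = Q_in − Q_out = -0.20000 m³/h, so V(t) = 15.5 − 0.20000 t and V(15.8) = 12.340 m³.
No sucrose enters, so dm/dt = −Q_out · (m/V).
dm/m = −Q_out dt/(V₀ − 0.20000 t); integrating gives ln(m/m₀) = −(Q_out/(Q_in−Q_out)) ln(V/V₀).
m = m₀ (V₀/V)^(Q_out/(Q_in−Q_out)) = 19.3 × (15.5/12.340)^(-1.7800) = 12.862 g.
C = m/V = 12.862/12.340 = 1.0423 g/m³.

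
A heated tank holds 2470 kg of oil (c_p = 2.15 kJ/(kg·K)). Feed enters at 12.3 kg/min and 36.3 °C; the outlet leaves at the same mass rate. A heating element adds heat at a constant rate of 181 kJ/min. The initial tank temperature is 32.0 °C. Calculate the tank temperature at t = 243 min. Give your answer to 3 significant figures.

39.8 °C

Heat balance on the well-mixed liquid: M c_p dT/dt = ṁ c_p (T_in − T) + 181.
Rearrange: dT/dt = (T_ss − T)/τ with τ = M/ṁ = 200.81 min and T_ss = T_in + Q̇/(ṁ c_p) = 43.144 °C.
T approaches T_ss exponentially: T(t) = T_ss + (T₀ − T_ss) e^(−t/τ).
T(243) = 43.144 + (-11.144)·e^(−243/200.81) = 43.144 + (-11.144)·0.29817 = 39.821 °C.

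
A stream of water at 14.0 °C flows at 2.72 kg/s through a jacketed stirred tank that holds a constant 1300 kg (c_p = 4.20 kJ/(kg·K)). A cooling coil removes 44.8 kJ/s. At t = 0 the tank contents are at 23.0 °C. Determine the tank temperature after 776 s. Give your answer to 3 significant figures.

Heat balance on the well-mixed liquid: M c_p dT/dt = ṁ c_p (T_in − T) − 44.8.
Rearrange: dT/dt = (T_ss − T)/τ with τ = M/ṁ = 477.94 s and T_ss = T_in − Q̇/(ṁ c_p) = 10.078 °C.
T approaches T_ss exponentially: T(t) = T_ss + (T₀ − T_ss) e^(−t/τ).
T(776) = 10.078 + (12.922)·e^(−776/477.94) = 10.078 + (12.922)·0.19718 = 12.626 °C.

12.6 °C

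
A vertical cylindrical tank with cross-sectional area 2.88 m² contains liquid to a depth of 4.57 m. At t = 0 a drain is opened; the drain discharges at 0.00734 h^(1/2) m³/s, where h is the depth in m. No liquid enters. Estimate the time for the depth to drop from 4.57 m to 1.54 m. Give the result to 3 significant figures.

Mass balance (ρ constant): A dh/dt = −0.00734 √h.
Separate and integrate: 2(√h − √h₀) = −(0.00734/A) t.
t = 2A(√h₀ − √h)/0.00734 = 2·2.88·(√4.57 − √1.54)/0.00734
  = 5.7600 × (2.1378 − 1.2410) / 0.00734 = 703.75 s.

704 s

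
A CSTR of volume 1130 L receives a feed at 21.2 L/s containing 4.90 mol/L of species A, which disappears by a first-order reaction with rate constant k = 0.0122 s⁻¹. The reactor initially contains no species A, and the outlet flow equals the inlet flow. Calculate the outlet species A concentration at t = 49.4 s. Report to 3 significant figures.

2.33 mol/L

V dC/dt = Q(C_in − C) − k V C.
This is linear with rate a = Q/V + k = 0.030961 s⁻¹.
C_ss = Q C_in/(Q + kV) = 2.9692 mol/L; C(t) = C_ss + (C₀ − C_ss) e^(−a t).
C(49.4) = 2.9692 + (-2.9692)·e^(−0.030961·49.4) = 2.9692 + (-2.9692)·0.21665 = 2.3259 mol/L.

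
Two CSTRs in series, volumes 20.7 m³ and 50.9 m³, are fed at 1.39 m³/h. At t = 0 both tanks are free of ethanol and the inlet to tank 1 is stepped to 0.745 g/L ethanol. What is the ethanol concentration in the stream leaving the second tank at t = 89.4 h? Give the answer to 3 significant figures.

0.637 g/L

Time constants: τᵢ = Vᵢ/Q for each well-mixed tank.
τ₁ = 20.7/1.39 = 14.892 h; τ₂ = 50.9/1.39 = 36.619 h.
Solving the cascade with C₁(0)=C₂(0)=0 gives C₂(t) = C_in[1 − (τ₁ e^(−t/τ₁) − τ₂ e^(−t/τ₂))/(τ₁ − τ₂)].
At t = 89.4: e^(−t/τ₁) = 0.0024709, e^(−t/τ₂) = 0.087041.
C₂ = 0.745·[1 − (14.892·0.0024709 − 36.619·0.087041)/(-21.727)] = 0.745·0.85499 = 0.63697 g/L.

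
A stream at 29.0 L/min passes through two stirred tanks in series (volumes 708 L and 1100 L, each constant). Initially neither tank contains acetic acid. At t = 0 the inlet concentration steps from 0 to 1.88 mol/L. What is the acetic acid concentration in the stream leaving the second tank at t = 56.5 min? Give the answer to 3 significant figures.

Species balance on tank i: dCᵢ/dt = (Cᵢ₋₁ − Cᵢ)/τᵢ with τᵢ = Vᵢ/Q.
τ₁ = 708/29.0 = 24.414 min; τ₂ = 1100/29.0 = 37.931 min.
Solving the cascade with C₁(0)=C₂(0)=0 gives C₂(t) = C_in[1 − (τ₁ e^(−t/τ₁) − τ₂ e^(−t/τ₂))/(τ₁ − τ₂)].
At t = 56.5: e^(−t/τ₁) = 0.098839, e^(−t/τ₂) = 0.22548.
C₂ = 1.88·[1 − (24.414·0.098839 − 37.931·0.22548)/(-13.517)] = 1.88·0.54580 = 1.0261 mol/L.

1.03 mol/L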